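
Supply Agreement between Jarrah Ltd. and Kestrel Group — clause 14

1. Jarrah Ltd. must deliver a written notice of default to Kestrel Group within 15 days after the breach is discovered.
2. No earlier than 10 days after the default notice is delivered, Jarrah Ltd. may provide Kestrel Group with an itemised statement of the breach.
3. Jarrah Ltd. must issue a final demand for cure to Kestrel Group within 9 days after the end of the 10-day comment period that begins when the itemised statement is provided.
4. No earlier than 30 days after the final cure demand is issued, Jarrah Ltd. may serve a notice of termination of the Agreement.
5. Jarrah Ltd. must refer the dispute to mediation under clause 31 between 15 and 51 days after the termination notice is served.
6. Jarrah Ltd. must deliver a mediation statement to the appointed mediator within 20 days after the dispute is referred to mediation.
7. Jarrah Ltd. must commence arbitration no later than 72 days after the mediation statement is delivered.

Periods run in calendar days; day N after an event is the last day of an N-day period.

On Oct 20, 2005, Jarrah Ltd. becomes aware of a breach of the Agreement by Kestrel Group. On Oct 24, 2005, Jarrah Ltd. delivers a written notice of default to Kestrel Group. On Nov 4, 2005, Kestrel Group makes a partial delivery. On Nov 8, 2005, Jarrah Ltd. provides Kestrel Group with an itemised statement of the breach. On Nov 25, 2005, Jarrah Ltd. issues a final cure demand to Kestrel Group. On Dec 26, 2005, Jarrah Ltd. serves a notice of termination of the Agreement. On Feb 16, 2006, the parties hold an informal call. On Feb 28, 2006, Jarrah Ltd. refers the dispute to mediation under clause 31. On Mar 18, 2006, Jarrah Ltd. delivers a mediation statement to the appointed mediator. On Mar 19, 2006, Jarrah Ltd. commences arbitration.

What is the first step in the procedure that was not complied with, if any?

Step 1: 15 days after Oct 20, 2005 (when the breach is discovered) is Nov 4, 2005; completed Oct 24, 2005, before the deadline.
Step 2: the earliest permitted date is 10 days after Oct 24, 2005 (when the default notice is delivered), i.e. Nov 3, 2005; Nov 8, 2005 is on or after that date.
Step 3: 9 days after Nov 18, 2005 (end of the 10-day comment period, which began when the itemised statement is provided on Nov 8, 2005) is Nov 27, 2005; completed Nov 25, 2005, before the deadline.
Step 4: the earliest permitted date is 30 days after Nov 25, 2005 (when the final cure demand is issued), i.e. Dec 25, 2005; done Dec 26, 2005, after the minimum wait.
Step 5: the window is 15–51 days after Dec 26, 2005 (when the termination notice is served), so Jan 10, 2006 through Feb 15, 2006; done Feb 28, 2006 — 13 days after the window closed.
The analysis stops there.

Step 5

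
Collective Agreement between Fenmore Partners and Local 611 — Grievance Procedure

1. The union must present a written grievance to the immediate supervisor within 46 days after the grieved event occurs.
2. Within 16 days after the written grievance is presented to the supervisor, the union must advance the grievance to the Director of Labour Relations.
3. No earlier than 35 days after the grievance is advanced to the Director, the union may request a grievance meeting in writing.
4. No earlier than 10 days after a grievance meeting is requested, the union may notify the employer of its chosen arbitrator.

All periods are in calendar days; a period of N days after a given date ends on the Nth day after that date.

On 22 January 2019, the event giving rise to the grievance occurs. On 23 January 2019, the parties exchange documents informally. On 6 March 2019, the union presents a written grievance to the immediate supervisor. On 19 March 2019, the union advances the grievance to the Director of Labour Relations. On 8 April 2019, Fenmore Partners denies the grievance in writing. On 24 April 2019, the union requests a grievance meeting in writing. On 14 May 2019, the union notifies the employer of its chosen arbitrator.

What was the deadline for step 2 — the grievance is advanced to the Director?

22 March 2019

Step 2 runs from 6 March 2019, when the written grievance is presented to the supervisor. 16 days after 6 March 2019 is 22 March 2019.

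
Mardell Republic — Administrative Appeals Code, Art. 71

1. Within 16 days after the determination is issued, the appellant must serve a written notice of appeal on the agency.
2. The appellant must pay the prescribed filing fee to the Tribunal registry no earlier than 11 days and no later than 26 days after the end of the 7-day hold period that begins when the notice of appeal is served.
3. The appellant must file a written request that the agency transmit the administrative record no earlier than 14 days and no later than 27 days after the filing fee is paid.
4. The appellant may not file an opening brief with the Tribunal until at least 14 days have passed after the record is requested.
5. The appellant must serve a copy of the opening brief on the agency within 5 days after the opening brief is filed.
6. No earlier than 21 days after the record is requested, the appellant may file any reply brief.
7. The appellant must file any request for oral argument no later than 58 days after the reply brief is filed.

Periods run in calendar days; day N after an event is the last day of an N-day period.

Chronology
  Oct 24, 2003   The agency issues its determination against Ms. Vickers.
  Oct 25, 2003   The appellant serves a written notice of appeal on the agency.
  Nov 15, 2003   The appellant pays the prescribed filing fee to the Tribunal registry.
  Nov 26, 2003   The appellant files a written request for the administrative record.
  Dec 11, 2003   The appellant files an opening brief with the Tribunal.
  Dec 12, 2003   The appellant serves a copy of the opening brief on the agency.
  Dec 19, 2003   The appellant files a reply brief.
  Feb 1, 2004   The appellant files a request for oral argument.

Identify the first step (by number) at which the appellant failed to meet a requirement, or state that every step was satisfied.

Step 1 — counting 16 days from Oct 24, 2003 (when the determination is issued) gives a deadline of Nov 9, 2003; done Oct 25, 2003 — timely.
Step 2 — 11 and 26 days from Nov 1, 2003 (end of the 7-day hold period, which began when the notice of appeal is served on Oct 25, 2003) are Nov 12, 2003 and Nov 27, 2003 respectively; done Nov 15, 2003 — within the window.
Step 3 — 14 and 27 days from Nov 15, 2003 (when the filing fee is paid) are Nov 29, 2003 and Dec 12, 2003 respectively; done Nov 26, 2003 — 3 days before the window opened.
No need to go further; step 3 was not satisfied.

Step 3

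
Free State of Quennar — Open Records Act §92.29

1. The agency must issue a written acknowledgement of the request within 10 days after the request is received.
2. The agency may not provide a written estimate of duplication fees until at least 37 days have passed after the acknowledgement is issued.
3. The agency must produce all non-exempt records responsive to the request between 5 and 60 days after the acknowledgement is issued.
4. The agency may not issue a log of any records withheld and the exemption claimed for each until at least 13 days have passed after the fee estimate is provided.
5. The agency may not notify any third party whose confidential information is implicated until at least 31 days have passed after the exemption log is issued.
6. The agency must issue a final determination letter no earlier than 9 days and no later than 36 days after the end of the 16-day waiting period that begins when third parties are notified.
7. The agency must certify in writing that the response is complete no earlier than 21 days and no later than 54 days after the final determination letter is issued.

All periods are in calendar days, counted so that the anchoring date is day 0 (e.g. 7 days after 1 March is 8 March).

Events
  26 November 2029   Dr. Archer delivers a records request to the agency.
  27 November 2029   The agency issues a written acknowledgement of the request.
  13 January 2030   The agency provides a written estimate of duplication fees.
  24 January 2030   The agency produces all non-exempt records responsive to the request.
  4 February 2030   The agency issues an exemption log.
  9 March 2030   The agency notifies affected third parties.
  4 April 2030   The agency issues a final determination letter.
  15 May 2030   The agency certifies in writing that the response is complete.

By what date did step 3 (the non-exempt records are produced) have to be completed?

Step 3 runs from 27 November 2029, when the acknowledgement is issued. The window is 5–60 days after 27 November 2029; it closes on 26 January 2030.

26 January 2030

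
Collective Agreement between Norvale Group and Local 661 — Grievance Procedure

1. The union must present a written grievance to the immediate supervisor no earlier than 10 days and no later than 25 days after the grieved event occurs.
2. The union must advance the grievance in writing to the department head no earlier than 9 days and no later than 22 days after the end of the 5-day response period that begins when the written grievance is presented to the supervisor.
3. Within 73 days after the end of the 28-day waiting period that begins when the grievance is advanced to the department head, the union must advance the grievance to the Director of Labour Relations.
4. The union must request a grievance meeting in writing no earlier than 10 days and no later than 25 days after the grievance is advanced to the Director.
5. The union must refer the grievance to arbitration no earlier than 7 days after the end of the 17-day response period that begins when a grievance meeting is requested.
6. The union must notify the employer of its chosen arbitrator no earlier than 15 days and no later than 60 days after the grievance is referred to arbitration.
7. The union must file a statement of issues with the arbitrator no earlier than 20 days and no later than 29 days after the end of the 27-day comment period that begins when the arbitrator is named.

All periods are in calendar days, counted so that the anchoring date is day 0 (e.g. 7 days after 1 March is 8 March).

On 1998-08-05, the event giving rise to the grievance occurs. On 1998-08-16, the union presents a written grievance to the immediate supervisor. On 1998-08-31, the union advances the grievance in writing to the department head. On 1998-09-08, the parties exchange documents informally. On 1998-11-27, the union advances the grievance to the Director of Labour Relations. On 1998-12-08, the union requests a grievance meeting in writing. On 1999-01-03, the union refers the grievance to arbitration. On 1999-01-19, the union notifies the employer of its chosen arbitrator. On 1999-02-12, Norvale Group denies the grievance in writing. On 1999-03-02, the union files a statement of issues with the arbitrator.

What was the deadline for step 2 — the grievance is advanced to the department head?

1998-09-12

The written grievance is presented to the supervisor on 1998-08-16; the 5-day response period therefore ends 1998-08-21, and step 2 runs from that date. The window is 9–22 days after 1998-08-21; it closes on 1998-09-12.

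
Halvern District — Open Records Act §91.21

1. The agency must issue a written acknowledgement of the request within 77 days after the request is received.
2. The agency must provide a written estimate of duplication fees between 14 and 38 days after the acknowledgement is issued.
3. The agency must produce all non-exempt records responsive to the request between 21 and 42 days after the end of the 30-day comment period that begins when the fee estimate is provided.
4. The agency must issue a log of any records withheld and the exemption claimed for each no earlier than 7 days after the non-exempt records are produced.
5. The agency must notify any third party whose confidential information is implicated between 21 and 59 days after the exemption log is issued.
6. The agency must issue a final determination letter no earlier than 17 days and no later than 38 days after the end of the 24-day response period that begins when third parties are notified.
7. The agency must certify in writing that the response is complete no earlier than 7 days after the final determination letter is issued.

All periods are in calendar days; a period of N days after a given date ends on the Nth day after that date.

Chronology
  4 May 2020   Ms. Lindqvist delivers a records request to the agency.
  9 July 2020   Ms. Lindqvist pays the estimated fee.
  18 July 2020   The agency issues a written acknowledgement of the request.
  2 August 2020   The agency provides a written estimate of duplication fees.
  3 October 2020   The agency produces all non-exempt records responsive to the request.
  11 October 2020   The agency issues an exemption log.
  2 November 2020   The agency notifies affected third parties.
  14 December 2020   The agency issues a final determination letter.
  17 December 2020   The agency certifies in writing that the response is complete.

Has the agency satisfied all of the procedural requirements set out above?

(1) due by 4 May 2020 + 77 days = 20 July 2020; completed 18 July 2020, before the deadline.
(2) the permitted window runs from 18 July 2020 + 14 = 1 August 2020 to 18 July 2020 + 38 = 25 August 2020; 2 August 2020 falls inside that range.
(3) the permitted window runs from 1 September 2020 + 21 = 22 September 2020 to 1 September 2020 + 42 = 13 October 2020; done 3 October 2020 — within the window.
(4) permitted from 3 October 2020 + 7 days = 10 October 2020 onward; done 11 October 2020 — permitted.
(5) the permitted window runs from 11 October 2020 + 21 = 1 November 2020 to 11 October 2020 + 59 = 9 December 2020; done 2 November 2020 — within the window.
(6) the permitted window runs from 26 November 2020 + 17 = 13 December 2020 to 26 November 2020 + 38 = 3 January 2021; 14 December 2020 falls inside that range.
(7) permitted from 14 December 2020 + 7 days = 21 December 2020 onward; done 17 December 2020 — 4 days too early.

No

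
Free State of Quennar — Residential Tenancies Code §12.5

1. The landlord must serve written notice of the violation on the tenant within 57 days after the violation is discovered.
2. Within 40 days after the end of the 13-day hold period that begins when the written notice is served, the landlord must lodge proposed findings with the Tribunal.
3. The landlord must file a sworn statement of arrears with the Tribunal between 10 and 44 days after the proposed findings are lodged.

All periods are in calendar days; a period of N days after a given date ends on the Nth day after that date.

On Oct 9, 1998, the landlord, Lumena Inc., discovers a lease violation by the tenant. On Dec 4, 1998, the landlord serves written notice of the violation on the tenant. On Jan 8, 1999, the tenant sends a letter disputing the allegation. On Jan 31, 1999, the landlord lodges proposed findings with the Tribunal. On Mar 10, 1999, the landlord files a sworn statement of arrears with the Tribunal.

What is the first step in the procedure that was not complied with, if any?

(1) due by Oct 9, 1998 + 57 days = Dec 5, 1998; completed Dec 4, 1998, before the deadline.
(2) due by Dec 17, 1998 + 40 days = Jan 26, 1999; Jan 31, 1999 misses that deadline by 5 days.
Later steps need not be reached.

Step 2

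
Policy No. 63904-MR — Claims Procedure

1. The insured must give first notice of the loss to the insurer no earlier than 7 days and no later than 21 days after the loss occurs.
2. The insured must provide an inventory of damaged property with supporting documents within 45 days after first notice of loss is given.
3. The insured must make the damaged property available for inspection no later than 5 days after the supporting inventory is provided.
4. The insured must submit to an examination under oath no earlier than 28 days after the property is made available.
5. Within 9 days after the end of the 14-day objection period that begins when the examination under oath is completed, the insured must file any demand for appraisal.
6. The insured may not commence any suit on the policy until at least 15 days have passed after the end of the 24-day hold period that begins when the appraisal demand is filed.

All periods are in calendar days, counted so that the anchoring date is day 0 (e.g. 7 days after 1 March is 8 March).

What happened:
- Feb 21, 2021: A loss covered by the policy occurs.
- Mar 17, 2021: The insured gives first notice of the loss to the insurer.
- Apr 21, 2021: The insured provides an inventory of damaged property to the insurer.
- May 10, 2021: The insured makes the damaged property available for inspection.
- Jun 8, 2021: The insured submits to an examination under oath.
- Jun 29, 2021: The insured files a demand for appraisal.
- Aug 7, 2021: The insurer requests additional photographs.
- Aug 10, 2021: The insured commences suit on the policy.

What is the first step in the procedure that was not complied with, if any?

Step 1

(1) the permitted window runs from Feb 21, 2021 + 7 = Feb 28, 2021 to Feb 21, 2021 + 21 = Mar 14, 2021; Mar 17, 2021 is 3 days past the end of the window.
The analysis stops there.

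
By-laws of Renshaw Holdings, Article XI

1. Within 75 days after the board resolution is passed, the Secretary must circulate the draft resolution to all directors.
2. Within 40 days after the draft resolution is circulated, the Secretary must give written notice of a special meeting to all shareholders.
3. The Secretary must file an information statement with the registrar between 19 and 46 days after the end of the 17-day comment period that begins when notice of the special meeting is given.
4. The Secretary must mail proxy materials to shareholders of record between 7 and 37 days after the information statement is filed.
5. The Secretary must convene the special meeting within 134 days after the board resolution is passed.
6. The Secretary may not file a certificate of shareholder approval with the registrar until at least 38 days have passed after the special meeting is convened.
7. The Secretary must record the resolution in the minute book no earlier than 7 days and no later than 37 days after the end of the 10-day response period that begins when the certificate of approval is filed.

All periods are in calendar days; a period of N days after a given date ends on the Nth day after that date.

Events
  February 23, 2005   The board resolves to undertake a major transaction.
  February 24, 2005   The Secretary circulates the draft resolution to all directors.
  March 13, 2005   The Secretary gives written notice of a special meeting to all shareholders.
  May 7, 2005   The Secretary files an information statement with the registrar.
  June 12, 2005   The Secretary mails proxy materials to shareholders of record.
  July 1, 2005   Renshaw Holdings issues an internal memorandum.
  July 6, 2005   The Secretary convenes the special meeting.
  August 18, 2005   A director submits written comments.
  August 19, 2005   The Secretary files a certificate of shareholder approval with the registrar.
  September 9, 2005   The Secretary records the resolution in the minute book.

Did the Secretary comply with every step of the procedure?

Yes

Step 1: 75 days after February 23, 2005 (when the board resolution is passed) is May 9, 2005; done February 24, 2005 — timely.
Step 2: 40 days after February 24, 2005 (when the draft resolution is circulated) is April 5, 2005; March 13, 2005 is within that limit.
Step 3: the window is 19–46 days after March 30, 2005 (end of the 17-day comment period, which began when notice of the special meeting is given on March 13, 2005), so April 18, 2005 through May 15, 2005; May 7, 2005 falls inside that range.
Step 4: the window is 7–37 days after May 7, 2005 (when the information statement is filed), so May 14, 2005 through June 13, 2005; June 12, 2005 falls inside that range.
Step 5: 134 days after February 23, 2005 (when the board resolution is passed) is July 7, 2005; done July 6, 2005 — timely.
Step 6: the earliest permitted date is 38 days after July 6, 2005 (when the special meeting is convened), i.e. August 13, 2005; August 19, 2005 is on or after that date.
Step 7: the window is 7–37 days after August 29, 2005 (end of the 10-day response period, which began when the certificate of approval is filed on August 19, 2005), so September 5, 2005 through October 5, 2005; September 9, 2005 falls inside that range.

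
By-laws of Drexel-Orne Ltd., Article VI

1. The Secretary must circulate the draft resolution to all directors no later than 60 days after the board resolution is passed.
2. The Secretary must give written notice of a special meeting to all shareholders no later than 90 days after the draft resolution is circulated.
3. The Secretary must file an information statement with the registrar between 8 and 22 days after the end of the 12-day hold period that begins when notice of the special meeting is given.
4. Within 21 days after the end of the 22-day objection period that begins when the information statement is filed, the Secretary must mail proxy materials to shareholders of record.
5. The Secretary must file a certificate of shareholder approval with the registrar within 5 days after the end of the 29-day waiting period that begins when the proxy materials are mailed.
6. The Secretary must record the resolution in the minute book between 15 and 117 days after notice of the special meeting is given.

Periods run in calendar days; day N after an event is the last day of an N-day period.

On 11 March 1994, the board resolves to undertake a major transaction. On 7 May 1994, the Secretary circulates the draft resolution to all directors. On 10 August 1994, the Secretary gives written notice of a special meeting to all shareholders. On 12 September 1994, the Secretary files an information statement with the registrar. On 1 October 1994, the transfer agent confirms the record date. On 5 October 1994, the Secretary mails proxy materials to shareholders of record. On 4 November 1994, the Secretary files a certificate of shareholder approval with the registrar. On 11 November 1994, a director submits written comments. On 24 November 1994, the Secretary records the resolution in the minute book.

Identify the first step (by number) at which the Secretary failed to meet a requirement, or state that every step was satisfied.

Step 2

Step 1 — counting 60 days from 11 March 1994 (when the board resolution is passed) gives a deadline of 10 May 1994; completed 7 May 1994, before the deadline.
Step 2 — counting 90 days from 7 May 1994 (when the draft resolution is circulated) gives a deadline of 5 August 1994; not done until 10 August 1994, 5 days after the deadline.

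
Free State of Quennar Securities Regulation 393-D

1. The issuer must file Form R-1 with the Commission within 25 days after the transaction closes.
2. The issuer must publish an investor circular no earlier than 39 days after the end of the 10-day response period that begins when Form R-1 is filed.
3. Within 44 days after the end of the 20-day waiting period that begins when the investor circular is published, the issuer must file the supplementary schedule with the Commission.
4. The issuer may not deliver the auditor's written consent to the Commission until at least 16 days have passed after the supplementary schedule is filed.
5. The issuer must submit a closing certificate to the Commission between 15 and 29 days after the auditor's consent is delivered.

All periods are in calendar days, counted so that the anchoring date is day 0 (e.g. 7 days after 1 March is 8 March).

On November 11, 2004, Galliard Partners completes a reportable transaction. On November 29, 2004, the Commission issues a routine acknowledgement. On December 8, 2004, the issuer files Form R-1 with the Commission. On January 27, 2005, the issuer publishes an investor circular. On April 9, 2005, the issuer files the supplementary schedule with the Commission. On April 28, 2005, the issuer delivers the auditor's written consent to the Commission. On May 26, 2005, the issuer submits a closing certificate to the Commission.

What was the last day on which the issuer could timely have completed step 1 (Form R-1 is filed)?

Step 1 runs from November 11, 2004, when the transaction closes. 25 days after November 11, 2004 is December 6, 2004.

December 6, 2004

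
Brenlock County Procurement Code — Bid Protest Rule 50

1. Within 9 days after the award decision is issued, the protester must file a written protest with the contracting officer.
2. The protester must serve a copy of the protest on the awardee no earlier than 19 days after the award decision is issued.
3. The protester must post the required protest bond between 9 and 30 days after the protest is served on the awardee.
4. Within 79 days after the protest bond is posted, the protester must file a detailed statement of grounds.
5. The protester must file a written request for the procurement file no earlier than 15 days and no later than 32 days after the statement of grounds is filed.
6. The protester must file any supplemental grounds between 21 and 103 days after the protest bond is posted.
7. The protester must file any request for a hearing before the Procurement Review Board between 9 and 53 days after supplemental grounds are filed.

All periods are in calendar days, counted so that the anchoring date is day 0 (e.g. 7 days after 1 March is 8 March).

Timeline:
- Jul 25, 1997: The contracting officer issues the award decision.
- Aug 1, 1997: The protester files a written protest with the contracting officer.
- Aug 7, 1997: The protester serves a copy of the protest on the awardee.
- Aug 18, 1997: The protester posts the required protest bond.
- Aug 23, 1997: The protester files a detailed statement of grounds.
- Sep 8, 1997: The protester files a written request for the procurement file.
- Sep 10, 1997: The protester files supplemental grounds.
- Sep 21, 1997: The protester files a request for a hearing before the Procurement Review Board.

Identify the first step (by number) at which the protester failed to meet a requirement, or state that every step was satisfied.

Step 1 — counting 9 days from Jul 25, 1997 (when the award decision is issued) gives a deadline of Aug 3, 1997; Aug 1, 1997 is within that limit.
Step 2 — must wait 19 days from Jul 25, 1997 (when the award decision is issued), so not before Aug 13, 1997; done Aug 7, 1997 — 6 days too early.

Step 2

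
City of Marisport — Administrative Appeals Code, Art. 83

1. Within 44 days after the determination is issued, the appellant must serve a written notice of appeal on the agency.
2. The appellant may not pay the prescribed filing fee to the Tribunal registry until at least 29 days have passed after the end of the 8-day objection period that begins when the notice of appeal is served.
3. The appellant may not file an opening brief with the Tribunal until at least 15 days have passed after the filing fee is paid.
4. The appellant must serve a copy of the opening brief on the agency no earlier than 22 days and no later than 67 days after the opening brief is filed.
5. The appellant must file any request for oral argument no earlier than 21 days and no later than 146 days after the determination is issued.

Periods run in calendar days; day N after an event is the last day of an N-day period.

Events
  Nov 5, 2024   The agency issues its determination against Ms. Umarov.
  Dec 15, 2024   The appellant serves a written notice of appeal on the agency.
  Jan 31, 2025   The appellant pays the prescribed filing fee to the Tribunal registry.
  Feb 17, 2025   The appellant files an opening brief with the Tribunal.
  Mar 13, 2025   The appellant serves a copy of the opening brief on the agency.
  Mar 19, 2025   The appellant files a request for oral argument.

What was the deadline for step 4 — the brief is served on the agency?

Step 4 runs from Feb 17, 2025, when the opening brief is filed. The window is 22–67 days after Feb 17, 2025; it closes on Apr 25, 2025.

Apr 25, 2025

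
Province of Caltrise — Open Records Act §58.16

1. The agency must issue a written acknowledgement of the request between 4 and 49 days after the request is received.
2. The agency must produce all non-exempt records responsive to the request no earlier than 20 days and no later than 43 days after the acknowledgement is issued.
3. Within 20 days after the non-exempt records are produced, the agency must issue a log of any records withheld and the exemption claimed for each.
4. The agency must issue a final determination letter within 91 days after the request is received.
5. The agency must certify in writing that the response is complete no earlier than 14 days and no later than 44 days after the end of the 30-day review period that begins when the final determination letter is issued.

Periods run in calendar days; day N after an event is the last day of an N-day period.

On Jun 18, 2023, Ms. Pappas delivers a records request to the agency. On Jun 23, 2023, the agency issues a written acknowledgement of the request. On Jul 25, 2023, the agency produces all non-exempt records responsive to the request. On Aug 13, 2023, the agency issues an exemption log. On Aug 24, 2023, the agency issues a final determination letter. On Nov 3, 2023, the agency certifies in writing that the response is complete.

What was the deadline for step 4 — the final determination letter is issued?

Step 4 runs from Jun 18, 2023, when the request is received. 91 days after Jun 18, 2023 is Sep 17, 2023.

Sep 17, 2023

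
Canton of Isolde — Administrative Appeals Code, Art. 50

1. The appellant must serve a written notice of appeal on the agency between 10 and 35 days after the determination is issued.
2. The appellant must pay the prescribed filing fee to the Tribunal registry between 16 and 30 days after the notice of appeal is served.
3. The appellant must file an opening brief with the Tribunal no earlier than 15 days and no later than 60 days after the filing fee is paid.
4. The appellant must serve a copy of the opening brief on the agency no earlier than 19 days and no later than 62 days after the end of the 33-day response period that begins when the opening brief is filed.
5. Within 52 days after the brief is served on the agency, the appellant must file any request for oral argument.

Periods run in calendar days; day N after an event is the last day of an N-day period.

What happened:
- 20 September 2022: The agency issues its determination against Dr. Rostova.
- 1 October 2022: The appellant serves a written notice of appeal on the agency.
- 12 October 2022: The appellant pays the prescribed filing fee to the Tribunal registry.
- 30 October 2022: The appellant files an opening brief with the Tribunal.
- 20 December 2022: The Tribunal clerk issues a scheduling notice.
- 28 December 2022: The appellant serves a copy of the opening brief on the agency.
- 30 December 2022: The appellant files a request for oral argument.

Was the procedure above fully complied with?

No

(1) the permitted window runs from 20 September 2022 + 10 = 30 September 2022 to 20 September 2022 + 35 = 25 October 2022; 1 October 2022 falls inside that range.
(2) the permitted window runs from 1 October 2022 + 16 = 17 October 2022 to 1 October 2022 + 30 = 31 October 2022; 12 October 2022 is 5 days too early.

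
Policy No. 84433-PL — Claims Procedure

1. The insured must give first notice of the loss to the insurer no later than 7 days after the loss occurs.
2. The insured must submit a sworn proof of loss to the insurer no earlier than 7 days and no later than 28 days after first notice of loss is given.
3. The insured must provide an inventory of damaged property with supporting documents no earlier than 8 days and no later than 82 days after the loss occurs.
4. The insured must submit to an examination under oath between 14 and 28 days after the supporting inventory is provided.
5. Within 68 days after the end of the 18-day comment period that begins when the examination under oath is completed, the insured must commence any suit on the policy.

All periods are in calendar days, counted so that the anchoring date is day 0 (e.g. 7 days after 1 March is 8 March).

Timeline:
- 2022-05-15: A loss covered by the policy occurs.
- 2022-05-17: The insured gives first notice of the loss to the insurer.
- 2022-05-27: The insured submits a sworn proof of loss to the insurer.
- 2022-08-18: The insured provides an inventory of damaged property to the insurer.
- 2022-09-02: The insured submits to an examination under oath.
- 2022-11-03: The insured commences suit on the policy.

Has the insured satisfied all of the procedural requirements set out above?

Step 1 — counting 7 days from 2022-05-15 (when the loss occurs) gives a deadline of 2022-05-22; done 2022-05-17 — timely.
Step 2 — 7 and 28 days from 2022-05-17 (when first notice of loss is given) are 2022-05-24 and 2022-06-14 respectively; 2022-05-27 falls inside that range.
Step 3 — 8 and 82 days from 2022-05-15 (when the loss occurs) are 2022-05-23 and 2022-08-05 respectively; done 2022-08-18 — 13 days after the window closed.
Later steps need not be reached.

No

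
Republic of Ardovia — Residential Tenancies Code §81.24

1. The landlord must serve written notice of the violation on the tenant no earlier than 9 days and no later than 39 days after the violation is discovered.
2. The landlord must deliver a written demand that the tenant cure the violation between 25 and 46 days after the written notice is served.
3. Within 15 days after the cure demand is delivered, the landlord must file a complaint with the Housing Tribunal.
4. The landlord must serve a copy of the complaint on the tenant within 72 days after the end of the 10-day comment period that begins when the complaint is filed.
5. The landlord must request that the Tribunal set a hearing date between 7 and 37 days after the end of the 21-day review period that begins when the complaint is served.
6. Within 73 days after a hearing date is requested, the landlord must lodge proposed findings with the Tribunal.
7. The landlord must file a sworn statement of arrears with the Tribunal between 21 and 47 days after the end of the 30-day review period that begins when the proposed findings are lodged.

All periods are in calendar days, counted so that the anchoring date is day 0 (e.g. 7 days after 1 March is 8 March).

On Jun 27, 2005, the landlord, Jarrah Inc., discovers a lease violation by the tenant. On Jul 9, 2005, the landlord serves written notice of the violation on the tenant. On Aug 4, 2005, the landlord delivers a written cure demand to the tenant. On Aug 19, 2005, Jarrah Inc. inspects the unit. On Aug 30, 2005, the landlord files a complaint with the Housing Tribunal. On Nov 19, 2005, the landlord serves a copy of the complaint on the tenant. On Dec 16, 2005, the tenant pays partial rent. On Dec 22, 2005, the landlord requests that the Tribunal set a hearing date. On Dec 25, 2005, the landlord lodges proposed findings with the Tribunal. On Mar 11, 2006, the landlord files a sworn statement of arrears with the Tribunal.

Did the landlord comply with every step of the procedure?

Step 1 — 9 and 39 days from Jun 27, 2005 (when the violation is discovered) are Jul 6, 2005 and Aug 5, 2005 respectively; done Jul 9, 2005 — within the window.
Step 2 — 25 and 46 days from Jul 9, 2005 (when the written notice is served) are Aug 3, 2005 and Aug 24, 2005 respectively; done Aug 4, 2005 — within the window.
Step 3 — counting 15 days from Aug 4, 2005 (when the cure demand is delivered) gives a deadline of Aug 19, 2005; Aug 30, 2005 misses that deadline by 11 days.

No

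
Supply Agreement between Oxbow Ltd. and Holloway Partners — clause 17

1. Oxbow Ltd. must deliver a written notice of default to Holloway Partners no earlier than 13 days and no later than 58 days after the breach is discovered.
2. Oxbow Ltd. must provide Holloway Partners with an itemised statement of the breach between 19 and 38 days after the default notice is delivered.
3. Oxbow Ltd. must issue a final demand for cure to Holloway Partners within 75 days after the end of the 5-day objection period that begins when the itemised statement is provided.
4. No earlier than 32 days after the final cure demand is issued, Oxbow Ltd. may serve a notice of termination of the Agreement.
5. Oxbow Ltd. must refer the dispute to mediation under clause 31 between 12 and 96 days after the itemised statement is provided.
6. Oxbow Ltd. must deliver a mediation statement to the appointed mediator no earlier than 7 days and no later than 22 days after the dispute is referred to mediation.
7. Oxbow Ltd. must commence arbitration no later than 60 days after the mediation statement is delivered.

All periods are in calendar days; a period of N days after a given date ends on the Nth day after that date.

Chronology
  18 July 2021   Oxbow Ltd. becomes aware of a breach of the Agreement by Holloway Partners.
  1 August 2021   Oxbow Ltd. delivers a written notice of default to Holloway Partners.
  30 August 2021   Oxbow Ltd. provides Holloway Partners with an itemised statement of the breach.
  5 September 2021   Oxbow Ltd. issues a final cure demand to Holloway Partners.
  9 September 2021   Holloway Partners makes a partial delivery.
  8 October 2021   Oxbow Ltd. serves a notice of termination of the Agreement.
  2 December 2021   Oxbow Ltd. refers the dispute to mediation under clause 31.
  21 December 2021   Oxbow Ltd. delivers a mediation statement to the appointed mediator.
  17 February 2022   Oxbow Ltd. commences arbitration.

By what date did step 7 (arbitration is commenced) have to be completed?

Step 7 runs from 21 December 2021, when the mediation statement is delivered. 60 days after 21 December 2021 is 19 February 2022.

19 February 2022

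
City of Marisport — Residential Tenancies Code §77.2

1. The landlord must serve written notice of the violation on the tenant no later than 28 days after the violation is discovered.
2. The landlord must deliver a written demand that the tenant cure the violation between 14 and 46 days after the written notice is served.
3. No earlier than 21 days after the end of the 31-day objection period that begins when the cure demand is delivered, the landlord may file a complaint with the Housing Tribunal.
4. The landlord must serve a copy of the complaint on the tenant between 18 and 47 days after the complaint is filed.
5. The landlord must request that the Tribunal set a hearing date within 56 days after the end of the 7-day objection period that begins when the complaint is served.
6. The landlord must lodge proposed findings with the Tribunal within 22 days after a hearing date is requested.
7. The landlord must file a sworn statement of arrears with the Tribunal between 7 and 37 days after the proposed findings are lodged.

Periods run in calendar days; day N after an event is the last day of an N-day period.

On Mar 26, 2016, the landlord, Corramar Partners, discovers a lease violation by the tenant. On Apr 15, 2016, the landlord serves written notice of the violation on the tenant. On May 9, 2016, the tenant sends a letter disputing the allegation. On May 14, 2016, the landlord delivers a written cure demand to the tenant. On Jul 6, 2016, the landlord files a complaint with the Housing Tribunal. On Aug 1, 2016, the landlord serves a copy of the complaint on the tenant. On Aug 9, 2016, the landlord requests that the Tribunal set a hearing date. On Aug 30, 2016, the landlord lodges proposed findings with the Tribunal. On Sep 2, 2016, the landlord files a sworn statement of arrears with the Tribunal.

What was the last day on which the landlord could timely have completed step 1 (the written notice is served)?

Apr 23, 2016

Step 1 runs from Mar 26, 2016, when the violation is discovered. 28 days after Mar 26, 2016 is Apr 23, 2016.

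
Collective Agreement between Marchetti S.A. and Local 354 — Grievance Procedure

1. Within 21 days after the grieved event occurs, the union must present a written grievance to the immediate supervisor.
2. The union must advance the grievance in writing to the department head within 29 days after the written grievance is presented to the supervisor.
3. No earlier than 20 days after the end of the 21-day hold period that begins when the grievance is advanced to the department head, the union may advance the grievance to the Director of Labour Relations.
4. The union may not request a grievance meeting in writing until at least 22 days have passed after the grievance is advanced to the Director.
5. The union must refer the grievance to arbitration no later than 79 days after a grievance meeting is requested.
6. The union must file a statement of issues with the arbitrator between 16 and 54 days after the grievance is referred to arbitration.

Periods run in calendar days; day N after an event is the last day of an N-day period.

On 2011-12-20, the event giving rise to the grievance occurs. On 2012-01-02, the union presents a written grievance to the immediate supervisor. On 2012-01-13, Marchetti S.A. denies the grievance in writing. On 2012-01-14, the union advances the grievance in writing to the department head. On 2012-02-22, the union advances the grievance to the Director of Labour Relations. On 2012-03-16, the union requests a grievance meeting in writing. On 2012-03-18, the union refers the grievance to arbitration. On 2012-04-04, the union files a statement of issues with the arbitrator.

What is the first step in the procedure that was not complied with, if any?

Step 3

(1) due by 2011-12-20 + 21 days = 2012-01-10; 2012-01-02 is within that limit.
(2) due by 2012-01-02 + 29 days = 2012-01-31; 2012-01-14 is within that limit.
(3) permitted from 2012-02-04 + 20 days = 2012-02-24 onward; acted on 2012-02-22, 2 days prematurely.
That is the first point of non-compliance.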